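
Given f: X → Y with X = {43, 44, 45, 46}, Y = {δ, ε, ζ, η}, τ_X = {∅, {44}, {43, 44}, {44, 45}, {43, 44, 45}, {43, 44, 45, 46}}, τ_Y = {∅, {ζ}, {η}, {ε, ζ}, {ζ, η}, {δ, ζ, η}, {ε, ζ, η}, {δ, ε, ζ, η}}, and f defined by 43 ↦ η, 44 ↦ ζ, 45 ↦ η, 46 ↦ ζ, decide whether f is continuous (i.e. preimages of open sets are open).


f is NOT continuous.

Compute f^{-1}(U) for each U ∈ τ_Y:
  U = ∅: f^{-1}(U) = ∅ ∈ τ_X ✓.
  U = {ζ}: f^{-1}(U) = {44, 46} ∉ τ_X ✗.
  U = {η}: f^{-1}(U) = {43, 45} ∉ τ_X ✗.
  U = {ε, ζ}: f^{-1}(U) = {44, 46} ∉ τ_X ✗.
  U = {ζ, η}: f^{-1}(U) = {43, 44, 45, 46} ∈ τ_X ✓.
  U = {δ, ζ, η}: f^{-1}(U) = {43, 44, 45, 46} ∈ τ_X ✓.
  U = {ε, ζ, η}: f^{-1}(U) = {43, 44, 45, 46} ∈ τ_X ✓.
  U = {δ, ε, ζ, η}: f^{-1}(U) = {43, 44, 45, 46} ∈ τ_X ✓.
Found U = {ζ} with f^{-1}(U) = {44, 46} not in τ_X. Therefore f is NOT continuous.


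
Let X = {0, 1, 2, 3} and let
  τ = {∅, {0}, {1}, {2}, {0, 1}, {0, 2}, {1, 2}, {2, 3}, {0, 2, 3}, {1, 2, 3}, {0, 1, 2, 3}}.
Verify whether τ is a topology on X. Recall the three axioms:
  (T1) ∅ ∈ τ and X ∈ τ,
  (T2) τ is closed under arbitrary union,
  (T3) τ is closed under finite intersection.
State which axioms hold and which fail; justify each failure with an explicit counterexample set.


τ is NOT a topology on X.

Axiom (T1): ∅ ∈ τ? Yes; X ∈ τ? Yes.
Axiom (T2/T3): check pairwise unions and intersections of members of τ.
Counterexample for (T2): {0} ∪ {1, 2} = {0, 1, 2} ∉ τ. Therefore τ is NOT a topology.


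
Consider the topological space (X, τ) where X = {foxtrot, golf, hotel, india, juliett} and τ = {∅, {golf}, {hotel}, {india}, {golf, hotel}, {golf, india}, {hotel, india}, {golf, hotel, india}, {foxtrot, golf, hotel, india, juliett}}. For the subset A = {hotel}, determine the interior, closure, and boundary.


int(A) = {hotel}, cl(A) = {foxtrot, hotel, juliett}, ∂A = {foxtrot, juliett}.

Closed sets in (X, τ) are complements of opens:
  closed(X, τ) = {∅, {foxtrot, juliett}, {foxtrot, golf, juliett}, {foxtrot, hotel, juliett}, {foxtrot, india, juliett}, {foxtrot, golf, hotel, juliett}, {foxtrot, golf, india, juliett}, {foxtrot, hotel, india, juliett}, {foxtrot, golf, hotel, india, juliett}}.
int(A) = ⋃ {U ∈ τ : U ⊆ A}. Opens contained in A: ∅, {hotel}.
Taking the union of these: int(A) = {hotel}.
cl(A) = ⋂ {C closed : A ⊆ C}. Closed sets containing A: {foxtrot, hotel, juliett}, {foxtrot, golf, hotel, juliett}, {foxtrot, hotel, india, juliett}, {foxtrot, golf, hotel, india, juliett}.
Intersecting these: cl(A) = {foxtrot, hotel, juliett}.
∂A = cl(A) ∖ int(A) = {foxtrot, hotel, juliett} ∖ {hotel} = {foxtrot, juliett}.


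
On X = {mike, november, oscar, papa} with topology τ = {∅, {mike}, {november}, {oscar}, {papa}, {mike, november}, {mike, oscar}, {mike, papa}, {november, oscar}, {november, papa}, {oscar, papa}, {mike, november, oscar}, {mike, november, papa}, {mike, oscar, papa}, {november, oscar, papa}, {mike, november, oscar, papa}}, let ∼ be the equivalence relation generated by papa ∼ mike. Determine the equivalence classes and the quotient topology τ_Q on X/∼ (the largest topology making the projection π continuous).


X/∼ = {[mike=papa], [november], [oscar]}; |τ_Q| = 8.

Equivalence classes: [mike=papa], [november], [oscar].
Quotient map π: X → X/∼ sends mike ↦ [mike=papa], november ↦ [november], oscar ↦ [oscar], papa ↦ [mike=papa].
For each subset V ⊆ X/∼, compute π^{-1}(V) ⊆ X and check whether π^{-1}(V) ∈ τ. V is open in τ_Q iff π^{-1}(V) ∈ τ.
  V = {}: π^{-1}(V) = ∅ ∈ τ ✓.
  V = {[mike=papa]}: π^{-1}(V) = {mike, papa} ∈ τ ✓.
  V = {[november]}: π^{-1}(V) = {november} ∈ τ ✓.
  V = {[mike=papa], [november]}: π^{-1}(V) = {mike, november, papa} ∈ τ ✓.
  V = {[oscar]}: π^{-1}(V) = {oscar} ∈ τ ✓.
  V = {[mike=papa], [oscar]}: π^{-1}(V) = {mike, oscar, papa} ∈ τ ✓.
  V = {[november], [oscar]}: π^{-1}(V) = {november, oscar} ∈ τ ✓.
  V = {[mike=papa], [november], [oscar]}: π^{-1}(V) = {mike, november, oscar, papa} ∈ τ ✓.
Open sets in the quotient: τ_Q = {{}, {[mike=papa]}, {[november]}, {[mike=papa], [november]}, {[oscar]}, {[mike=papa], [oscar]}, {[november], [oscar]}, {[mike=papa], [november], [oscar]}} (8 elements).


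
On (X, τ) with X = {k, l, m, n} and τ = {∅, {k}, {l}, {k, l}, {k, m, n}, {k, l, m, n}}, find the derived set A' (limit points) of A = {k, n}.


A' = {m, n}

For each x ∈ X, list the open sets U ∈ τ with x ∈ U, then check whether U ∩ (A ∖ {x}) ≠ ∅ for every such U.
  x = k: open {k} ∋ x has {k} ∩ (A ∖ {k}) = ∅, so x is NOT a limit point.
  x = l: open {l} ∋ x has {l} ∩ (A ∖ {l}) = ∅, so x is NOT a limit point.
  x = m: opens ∋ x are {k, m, n}, {k, l, m, n}; each meets A ∖ {m}, so x IS a limit point.
  x = n: opens ∋ x are {k, m, n}, {k, l, m, n}; each meets A ∖ {n}, so x IS a limit point.
Collecting: A' = {m, n}.


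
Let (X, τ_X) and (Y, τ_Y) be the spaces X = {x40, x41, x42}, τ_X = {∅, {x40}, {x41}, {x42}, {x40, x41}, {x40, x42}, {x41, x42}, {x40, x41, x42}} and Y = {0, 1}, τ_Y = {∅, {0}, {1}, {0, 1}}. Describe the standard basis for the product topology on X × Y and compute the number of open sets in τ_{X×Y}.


Basis B = {∅ × ∅, {x40} × {0}, {x40} × {1}, {x41} × {0}, {x41} × {1}, {x42} × {0}, {x42} × {1}, {x40} × {0, 1}, {x40, x41} × {0}, {x40, x42} × {0}, {x40, x41} × {1}, {x40, x42} × {1}, {x41} × {0, 1}, {x41, x42} × {0}, {x41, x42} × {1}, {x42} × {0, 1}, {x40, x41, x42} × {0}, {x40, x41, x42} × {1}, {x40, x41} × {0, 1}, {x40, x42} × {0, 1}, {x41, x42} × {0, 1}, {x40, x41, x42} × {0, 1}}; |τ_{X×Y}| = 64.

Enumerate products U × V with U ∈ τ_X, V ∈ τ_Y (deduplicated):
  ∅ × ∅ = {} (∅)
  {x40} × {0} = {(x40,0)}
  {x40} × {1} = {(x40,1)}
  {x41} × {0} = {(x41,0)}
  {x41} × {1} = {(x41,1)}
  {x42} × {0} = {(x42,0)}
  {x42} × {1} = {(x42,1)}
  {x40} × {0, 1} = {(x40,0), (x40,1)}
  {x40, x41} × {0} = {(x40,0), (x41,0)}
  {x40, x42} × {0} = {(x40,0), (x42,0)}
  {x40, x41} × {1} = {(x40,1), (x41,1)}
  {x40, x42} × {1} = {(x40,1), (x42,1)}
  {x41} × {0, 1} = {(x41,0), (x41,1)}
  {x41, x42} × {0} = {(x41,0), (x42,0)}
  {x41, x42} × {1} = {(x41,1), (x42,1)}
  {x42} × {0, 1} = {(x42,0), (x42,1)}
  {x40, x41, x42} × {0} = {(x40,0), (x41,0), (x42,0)}
  {x40, x41, x42} × {1} = {(x40,1), (x41,1), (x42,1)}
  {x40, x41} × {0, 1} = {(x40,0), (x40,1), (x41,0), (x41,1)}
  {x40, x42} × {0, 1} = {(x40,0), (x40,1), (x42,0), (x42,1)}
  {x41, x42} × {0, 1} = {(x41,0), (x41,1), (x42,0), (x42,1)}
  {x40, x41, x42} × {0, 1} = {(x40,0), (x40,1), (x41,0), (x41,1), (x42,0), (x42,1)}
These 22 distinct sets form the basis B.
Close under arbitrary unions to get τ_{X×Y}; counting gives |τ_{X×Y}| = 64.


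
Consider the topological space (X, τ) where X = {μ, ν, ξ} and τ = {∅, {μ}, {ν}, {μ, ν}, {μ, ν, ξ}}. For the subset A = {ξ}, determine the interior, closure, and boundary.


int(A) = ∅, cl(A) = {ξ}, ∂A = {ξ}.

Closed sets in (X, τ) are complements of opens:
  closed(X, τ) = {∅, {ξ}, {μ, ξ}, {ν, ξ}, {μ, ν, ξ}}.
int(A) = ⋃ {U ∈ τ : U ⊆ A}. Opens contained in A: ∅.
Taking the union of these: int(A) = ∅.
cl(A) = ⋂ {C closed : A ⊆ C}. Closed sets containing A: {ξ}, {μ, ξ}, {ν, ξ}, {μ, ν, ξ}.
Intersecting these: cl(A) = {ξ}.
∂A = cl(A) ∖ int(A) = {ξ} ∖ ∅ = {ξ}.


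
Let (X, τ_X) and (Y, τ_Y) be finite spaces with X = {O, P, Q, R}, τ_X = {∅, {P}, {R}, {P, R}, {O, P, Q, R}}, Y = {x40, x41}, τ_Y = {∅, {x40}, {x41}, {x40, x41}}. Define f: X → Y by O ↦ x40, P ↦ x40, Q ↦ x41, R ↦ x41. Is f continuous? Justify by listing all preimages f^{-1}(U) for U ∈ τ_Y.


f is NOT continuous.

Compute f^{-1}(U) for each U ∈ τ_Y:
  U = ∅: f^{-1}(U) = ∅ ∈ τ_X ✓.
  U = {x40}: f^{-1}(U) = {O, P} ∉ τ_X ✗.
  U = {x41}: f^{-1}(U) = {Q, R} ∉ τ_X ✗.
  U = {x40, x41}: f^{-1}(U) = {O, P, Q, R} ∈ τ_X ✓.
Found U = {x40} with f^{-1}(U) = {O, P} not in τ_X. Therefore f is NOT continuous.


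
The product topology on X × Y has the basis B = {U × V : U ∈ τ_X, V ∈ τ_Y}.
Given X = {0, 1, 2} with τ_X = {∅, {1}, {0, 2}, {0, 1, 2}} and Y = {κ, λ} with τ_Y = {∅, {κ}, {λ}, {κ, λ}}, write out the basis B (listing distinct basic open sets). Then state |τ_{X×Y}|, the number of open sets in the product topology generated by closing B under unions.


Basis B = {∅ × ∅, {1} × {κ}, {1} × {λ}, {0, 2} × {κ}, {0, 2} × {λ}, {1} × {κ, λ}, {0, 1, 2} × {κ}, {0, 1, 2} × {λ}, {0, 2} × {κ, λ}, {0, 1, 2} × {κ, λ}}; |τ_{X×Y}| = 16.

Enumerate products U × V with U ∈ τ_X, V ∈ τ_Y (deduplicated):
  ∅ × ∅ = {} (∅)
  {1} × {κ} = {(1,κ)}
  {1} × {λ} = {(1,λ)}
  {0, 2} × {κ} = {(0,κ), (2,κ)}
  {0, 2} × {λ} = {(0,λ), (2,λ)}
  {1} × {κ, λ} = {(1,κ), (1,λ)}
  {0, 1, 2} × {κ} = {(0,κ), (1,κ), (2,κ)}
  {0, 1, 2} × {λ} = {(0,λ), (1,λ), (2,λ)}
  {0, 2} × {κ, λ} = {(0,κ), (0,λ), (2,κ), (2,λ)}
  {0, 1, 2} × {κ, λ} = {(0,κ), (0,λ), (1,κ), (1,λ), (2,κ), (2,λ)}
These 10 distinct sets form the basis B.
Close under arbitrary unions to get τ_{X×Y}; counting gives |τ_{X×Y}| = 16.


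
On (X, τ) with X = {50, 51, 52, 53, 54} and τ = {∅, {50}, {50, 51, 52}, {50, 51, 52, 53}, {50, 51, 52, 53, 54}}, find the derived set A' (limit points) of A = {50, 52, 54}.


A' = {51, 52, 53, 54}

For each x ∈ X, list the open sets U ∈ τ with x ∈ U, then check whether U ∩ (A ∖ {x}) ≠ ∅ for every such U.
  x = 50: open {50} ∋ x has {50} ∩ (A ∖ {50}) = ∅, so x is NOT a limit point.
  x = 51: opens ∋ x are {50, 51, 52}, {50, 51, 52, 53}, {50, 51, 52, 53, 54}; each meets A ∖ {51}, so x IS a limit point.
  x = 52: opens ∋ x are {50, 51, 52}, {50, 51, 52, 53}, {50, 51, 52, 53, 54}; each meets A ∖ {52}, so x IS a limit point.
  x = 53: opens ∋ x are {50, 51, 52, 53}, {50, 51, 52, 53, 54}; each meets A ∖ {53}, so x IS a limit point.
  x = 54: opens ∋ x are {50, 51, 52, 53, 54}; each meets A ∖ {54}, so x IS a limit point.
Collecting: A' = {51, 52, 53, 54}.


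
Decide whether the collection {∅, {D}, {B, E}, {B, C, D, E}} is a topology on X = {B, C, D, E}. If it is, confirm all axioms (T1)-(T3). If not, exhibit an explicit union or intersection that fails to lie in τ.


τ is NOT a topology on X.

Axiom (T1): ∅ ∈ τ? Yes; X ∈ τ? Yes.
Axiom (T2/T3): check pairwise unions and intersections of members of τ.
Counterexample for (T2): {D} ∪ {B, E} = {B, D, E} ∉ τ. Therefore τ is NOT a topology.


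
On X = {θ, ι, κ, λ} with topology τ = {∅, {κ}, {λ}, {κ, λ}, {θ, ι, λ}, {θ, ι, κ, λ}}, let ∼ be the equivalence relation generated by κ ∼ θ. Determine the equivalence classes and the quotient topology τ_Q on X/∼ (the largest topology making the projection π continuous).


X/∼ = {[θ=κ], [ι], [λ]}; |τ_Q| = 3.

Equivalence classes: [θ=κ], [ι], [λ].
Quotient map π: X → X/∼ sends θ ↦ [θ=κ], ι ↦ [ι], κ ↦ [θ=κ], λ ↦ [λ].
For each subset V ⊆ X/∼, compute π^{-1}(V) ⊆ X and check whether π^{-1}(V) ∈ τ. V is open in τ_Q iff π^{-1}(V) ∈ τ.
  V = {}: π^{-1}(V) = ∅ ∈ τ ✓.
  V = {[θ=κ]}: π^{-1}(V) = {θ, κ} ∉ τ ✗.
  V = {[ι]}: π^{-1}(V) = {ι} ∉ τ ✗.
  V = {[θ=κ], [ι]}: π^{-1}(V) = {θ, ι, κ} ∉ τ ✗.
  V = {[λ]}: π^{-1}(V) = {λ} ∈ τ ✓.
  V = {[θ=κ], [λ]}: π^{-1}(V) = {θ, κ, λ} ∉ τ ✗.
  V = {[ι], [λ]}: π^{-1}(V) = {ι, λ} ∉ τ ✗.
  V = {[θ=κ], [ι], [λ]}: π^{-1}(V) = {θ, ι, κ, λ} ∈ τ ✓.
Open sets in the quotient: τ_Q = {{}, {[λ]}, {[θ=κ], [ι], [λ]}} (3 elements).


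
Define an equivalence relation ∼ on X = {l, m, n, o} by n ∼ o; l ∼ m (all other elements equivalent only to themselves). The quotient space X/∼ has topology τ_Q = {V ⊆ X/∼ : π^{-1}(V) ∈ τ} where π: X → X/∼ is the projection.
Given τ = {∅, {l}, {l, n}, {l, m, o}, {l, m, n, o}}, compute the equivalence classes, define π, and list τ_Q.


X/∼ = {[l=m], [n=o]}; |τ_Q| = 2.

Equivalence classes: [l=m], [n=o].
Quotient map π: X → X/∼ sends l ↦ [l=m], m ↦ [l=m], n ↦ [n=o], o ↦ [n=o].
For each subset V ⊆ X/∼, compute π^{-1}(V) ⊆ X and check whether π^{-1}(V) ∈ τ. V is open in τ_Q iff π^{-1}(V) ∈ τ.
  V = {}: π^{-1}(V) = ∅ ∈ τ ✓.
  V = {[l=m]}: π^{-1}(V) = {l, m} ∉ τ ✗.
  V = {[n=o]}: π^{-1}(V) = {n, o} ∉ τ ✗.
  V = {[l=m], [n=o]}: π^{-1}(V) = {l, m, n, o} ∈ τ ✓.
Open sets in the quotient: τ_Q = {{}, {[l=m], [n=o]}} (2 elements).


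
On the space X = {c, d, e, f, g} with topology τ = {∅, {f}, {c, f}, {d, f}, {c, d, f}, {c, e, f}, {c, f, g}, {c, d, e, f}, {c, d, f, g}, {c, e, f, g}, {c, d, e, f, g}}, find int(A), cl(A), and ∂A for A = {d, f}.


int(A) = {d, f}, cl(A) = {c, d, e, f, g}, ∂A = {c, e, g}.

Closed sets in (X, τ) are complements of opens:
  closed(X, τ) = {∅, {d}, {e}, {g}, {d, e}, {d, g}, {e, g}, {c, e, g}, {d, e, g}, {c, d, e, g}, {c, d, e, f, g}}.
int(A) = ⋃ {U ∈ τ : U ⊆ A}. Opens contained in A: ∅, {f}, {d, f}.
Taking the union of these: int(A) = {d, f}.
cl(A) = ⋂ {C closed : A ⊆ C}. Closed sets containing A: {c, d, e, f, g}.
Intersecting these: cl(A) = {c, d, e, f, g}.
∂A = cl(A) ∖ int(A) = {c, d, e, f, g} ∖ {d, f} = {c, e, g}.


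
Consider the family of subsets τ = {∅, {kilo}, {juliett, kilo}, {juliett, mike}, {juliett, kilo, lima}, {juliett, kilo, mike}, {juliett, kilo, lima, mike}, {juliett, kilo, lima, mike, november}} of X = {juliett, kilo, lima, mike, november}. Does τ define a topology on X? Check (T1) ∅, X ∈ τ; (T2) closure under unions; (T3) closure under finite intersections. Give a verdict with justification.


τ is NOT a topology on X.

Axiom (T1): ∅ ∈ τ? Yes; X ∈ τ? Yes.
Axiom (T2/T3): check pairwise unions and intersections of members of τ.
Counterexample for (T3): {juliett, kilo} ∩ {juliett, mike} = {juliett} ∉ τ. Therefore τ is NOT a topology.


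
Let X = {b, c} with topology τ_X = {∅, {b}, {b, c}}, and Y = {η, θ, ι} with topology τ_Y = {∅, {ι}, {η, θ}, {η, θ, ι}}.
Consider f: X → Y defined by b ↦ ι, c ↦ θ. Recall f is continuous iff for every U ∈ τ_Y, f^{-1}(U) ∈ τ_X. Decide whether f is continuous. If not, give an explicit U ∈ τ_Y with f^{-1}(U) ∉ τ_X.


f is NOT continuous.

Compute f^{-1}(U) for each U ∈ τ_Y:
  U = ∅: f^{-1}(U) = ∅ ∈ τ_X ✓.
  U = {ι}: f^{-1}(U) = {b} ∈ τ_X ✓.
  U = {η, θ}: f^{-1}(U) = {c} ∉ τ_X ✗.
  U = {η, θ, ι}: f^{-1}(U) = {b, c} ∈ τ_X ✓.
Found U = {η, θ} with f^{-1}(U) = {c} not in τ_X. Therefore f is NOT continuous.


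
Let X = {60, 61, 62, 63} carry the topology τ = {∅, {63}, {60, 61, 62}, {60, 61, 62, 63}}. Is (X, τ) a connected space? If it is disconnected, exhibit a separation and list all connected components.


(X, τ) is disconnected; components = [{63}, {60, 61, 62}].

Find clopen sets (U ∈ τ with X ∖ U ∈ τ):
  U = ∅, X ∖ U = {60, 61, 62, 63} — both open, so U is clopen.
  U = {63}, X ∖ U = {60, 61, 62} — both open, so U is clopen.
  U = {60, 61, 62}, X ∖ U = {63} — both open, so U is clopen.
  U = {60, 61, 62, 63}, X ∖ U = ∅ — both open, so U is clopen.
Nontrivial clopen(s) exist: e.g. {63}. So (X, τ) is disconnected.
Compute connected components by grouping points that agree on all clopens:
  component: {63}
  component: {60, 61, 62}


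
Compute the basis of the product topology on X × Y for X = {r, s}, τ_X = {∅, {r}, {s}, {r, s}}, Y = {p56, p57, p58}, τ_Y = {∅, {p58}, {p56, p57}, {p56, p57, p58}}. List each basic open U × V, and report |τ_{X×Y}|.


Basis B = {∅ × ∅, {r} × {p58}, {s} × {p58}, {r} × {p56, p57}, {r, s} × {p58}, {s} × {p56, p57}, {r} × {p56, p57, p58}, {s} × {p56, p57, p58}, {r, s} × {p56, p57}, {r, s} × {p56, p57, p58}}; |τ_{X×Y}| = 16.

Enumerate products U × V with U ∈ τ_X, V ∈ τ_Y (deduplicated):
  ∅ × ∅ = {} (∅)
  {r} × {p58} = {(r,p58)}
  {s} × {p58} = {(s,p58)}
  {r} × {p56, p57} = {(r,p56), (r,p57)}
  {r, s} × {p58} = {(r,p58), (s,p58)}
  {s} × {p56, p57} = {(s,p56), (s,p57)}
  {r} × {p56, p57, p58} = {(r,p56), (r,p57), (r,p58)}
  {s} × {p56, p57, p58} = {(s,p56), (s,p57), (s,p58)}
  {r, s} × {p56, p57} = {(r,p56), (r,p57), (s,p56), (s,p57)}
  {r, s} × {p56, p57, p58} = {(r,p56), (r,p57), (r,p58), (s,p56), (s,p57), (s,p58)}
These 10 distinct sets form the basis B.
Close under arbitrary unions to get τ_{X×Y}; counting gives |τ_{X×Y}| = 16.


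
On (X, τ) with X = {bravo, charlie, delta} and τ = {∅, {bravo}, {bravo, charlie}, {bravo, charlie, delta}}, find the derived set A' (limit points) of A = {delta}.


A' = ∅

For each x ∈ X, list the open sets U ∈ τ with x ∈ U, then check whether U ∩ (A ∖ {x}) ≠ ∅ for every such U.
  x = bravo: open {bravo} ∋ x has {bravo} ∩ (A ∖ {bravo}) = ∅, so x is NOT a limit point.
  x = charlie: open {bravo, charlie} ∋ x has {bravo, charlie} ∩ (A ∖ {charlie}) = ∅, so x is NOT a limit point.
  x = delta: open {bravo, charlie, delta} ∋ x has {bravo, charlie, delta} ∩ (A ∖ {delta}) = ∅, so x is NOT a limit point.
Collecting: A' = ∅.


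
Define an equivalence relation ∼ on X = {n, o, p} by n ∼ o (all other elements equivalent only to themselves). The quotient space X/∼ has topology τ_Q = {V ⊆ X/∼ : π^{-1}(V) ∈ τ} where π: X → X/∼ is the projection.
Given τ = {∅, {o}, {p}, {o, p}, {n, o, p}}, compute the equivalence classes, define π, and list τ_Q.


X/∼ = {[n=o], [p]}; |τ_Q| = 3.

Equivalence classes: [n=o], [p].
Quotient map π: X → X/∼ sends n ↦ [n=o], o ↦ [n=o], p ↦ [p].
For each subset V ⊆ X/∼, compute π^{-1}(V) ⊆ X and check whether π^{-1}(V) ∈ τ. V is open in τ_Q iff π^{-1}(V) ∈ τ.
  V = {}: π^{-1}(V) = ∅ ∈ τ ✓.
  V = {[n=o]}: π^{-1}(V) = {n, o} ∉ τ ✗.
  V = {[p]}: π^{-1}(V) = {p} ∈ τ ✓.
  V = {[n=o], [p]}: π^{-1}(V) = {n, o, p} ∈ τ ✓.
Open sets in the quotient: τ_Q = {{}, {[p]}, {[n=o], [p]}} (3 elements).


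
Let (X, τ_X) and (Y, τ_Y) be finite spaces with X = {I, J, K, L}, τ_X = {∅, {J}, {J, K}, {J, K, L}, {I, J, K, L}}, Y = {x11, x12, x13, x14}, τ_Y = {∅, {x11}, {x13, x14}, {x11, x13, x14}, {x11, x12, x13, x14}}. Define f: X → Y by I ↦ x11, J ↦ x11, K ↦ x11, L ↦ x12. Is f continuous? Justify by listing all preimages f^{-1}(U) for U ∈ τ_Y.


f is NOT continuous.

Compute f^{-1}(U) for each U ∈ τ_Y:
  U = ∅: f^{-1}(U) = ∅ ∈ τ_X ✓.
  U = {x11}: f^{-1}(U) = {I, J, K} ∉ τ_X ✗.
  U = {x13, x14}: f^{-1}(U) = ∅ ∈ τ_X ✓.
  U = {x11, x13, x14}: f^{-1}(U) = {I, J, K} ∉ τ_X ✗.
  U = {x11, x12, x13, x14}: f^{-1}(U) = {I, J, K, L} ∈ τ_X ✓.
Found U = {x11} with f^{-1}(U) = {I, J, K} not in τ_X. Therefore f is NOT continuous.


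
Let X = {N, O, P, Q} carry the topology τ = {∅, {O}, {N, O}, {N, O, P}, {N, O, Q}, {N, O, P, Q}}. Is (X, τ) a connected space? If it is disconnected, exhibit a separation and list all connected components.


(X, τ) is connected.

Find clopen sets (U ∈ τ with X ∖ U ∈ τ):
  U = ∅, X ∖ U = {N, O, P, Q} — both open, so U is clopen.
  U = {N, O, P, Q}, X ∖ U = ∅ — both open, so U is clopen.
Only trivial clopens (∅ and X) exist, so (X, τ) is connected.
Compute connected components by grouping points that agree on all clopens:
  component: {N, O, P, Q}


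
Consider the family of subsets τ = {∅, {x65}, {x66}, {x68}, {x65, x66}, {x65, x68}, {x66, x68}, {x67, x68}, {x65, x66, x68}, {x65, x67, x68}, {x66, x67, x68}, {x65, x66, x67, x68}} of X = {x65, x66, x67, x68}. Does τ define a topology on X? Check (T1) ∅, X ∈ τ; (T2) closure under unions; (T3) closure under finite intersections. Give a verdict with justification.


τ IS a topology on X.

Axiom (T1): ∅ ∈ τ? Yes; X ∈ τ? Yes.
Axiom (T2/T3): check pairwise unions and intersections of members of τ.
All pairwise intersections and unions checked — each lies in τ. Therefore τ satisfies (T1), (T2), (T3): it IS a topology on X.


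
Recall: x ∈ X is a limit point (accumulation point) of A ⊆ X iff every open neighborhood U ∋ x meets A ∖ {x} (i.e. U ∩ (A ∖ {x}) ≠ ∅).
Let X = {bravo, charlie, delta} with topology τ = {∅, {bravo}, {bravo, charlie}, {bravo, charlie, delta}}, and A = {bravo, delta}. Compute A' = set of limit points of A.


A' = {charlie, delta}

For each x ∈ X, list the open sets U ∈ τ with x ∈ U, then check whether U ∩ (A ∖ {x}) ≠ ∅ for every such U.
  x = bravo: open {bravo} ∋ x has {bravo} ∩ (A ∖ {bravo}) = ∅, so x is NOT a limit point.
  x = charlie: opens ∋ x are {bravo, charlie}, {bravo, charlie, delta}; each meets A ∖ {charlie}, so x IS a limit point.
  x = delta: opens ∋ x are {bravo, charlie, delta}; each meets A ∖ {delta}, so x IS a limit point.
Collecting: A' = {charlie, delta}.


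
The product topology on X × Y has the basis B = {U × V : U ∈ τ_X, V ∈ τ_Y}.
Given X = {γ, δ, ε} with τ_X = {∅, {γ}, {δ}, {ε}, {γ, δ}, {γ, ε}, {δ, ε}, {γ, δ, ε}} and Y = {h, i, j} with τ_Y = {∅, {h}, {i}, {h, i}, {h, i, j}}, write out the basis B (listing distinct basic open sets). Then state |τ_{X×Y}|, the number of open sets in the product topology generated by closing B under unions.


Basis B = {∅ × ∅, {γ} × {h}, {γ} × {i}, {δ} × {h}, {δ} × {i}, {ε} × {h}, {ε} × {i}, {γ} × {h, i}, {γ, δ} × {h}, {γ, ε} × {h}, {γ, δ} × {i}, {γ, ε} × {i}, {δ} × {h, i}, {δ, ε} × {h}, {δ, ε} × {i}, {ε} × {h, i}, {γ} × {h, i, j}, {γ, δ, ε} × {h}, {γ, δ, ε} × {i}, {δ} × {h, i, j}, {ε} × {h, i, j}, {γ, δ} × {h, i}, {γ, ε} × {h, i}, {δ, ε} × {h, i}, {γ, δ} × {h, i, j}, {γ, ε} × {h, i, j}, {γ, δ, ε} × {h, i}, {δ, ε} × {h, i, j}, {γ, δ, ε} × {h, i, j}}; |τ_{X×Y}| = 125.

Enumerate products U × V with U ∈ τ_X, V ∈ τ_Y (deduplicated):
  ∅ × ∅ = {} (∅)
  {γ} × {h} = {(γ,h)}
  {γ} × {i} = {(γ,i)}
  {δ} × {h} = {(δ,h)}
  {δ} × {i} = {(δ,i)}
  {ε} × {h} = {(ε,h)}
  {ε} × {i} = {(ε,i)}
  {γ} × {h, i} = {(γ,h), (γ,i)}
  {γ, δ} × {h} = {(γ,h), (δ,h)}
  {γ, ε} × {h} = {(γ,h), (ε,h)}
  {γ, δ} × {i} = {(γ,i), (δ,i)}
  {γ, ε} × {i} = {(γ,i), (ε,i)}
  {δ} × {h, i} = {(δ,h), (δ,i)}
  {δ, ε} × {h} = {(δ,h), (ε,h)}
  {δ, ε} × {i} = {(δ,i), (ε,i)}
  {ε} × {h, i} = {(ε,h), (ε,i)}
  {γ} × {h, i, j} = {(γ,h), (γ,i), (γ,j)}
  {γ, δ, ε} × {h} = {(γ,h), (δ,h), (ε,h)}
  {γ, δ, ε} × {i} = {(γ,i), (δ,i), (ε,i)}
  {δ} × {h, i, j} = {(δ,h), (δ,i), (δ,j)}
  {ε} × {h, i, j} = {(ε,h), (ε,i), (ε,j)}
  {γ, δ} × {h, i} = {(γ,h), (γ,i), (δ,h), (δ,i)}
  {γ, ε} × {h, i} = {(γ,h), (γ,i), (ε,h), (ε,i)}
  {δ, ε} × {h, i} = {(δ,h), (δ,i), (ε,h), (ε,i)}
  {γ, δ} × {h, i, j} = {(γ,h), (γ,i), (γ,j), (δ,h), (δ,i), (δ,j)}
  {γ, ε} × {h, i, j} = {(γ,h), (γ,i), (γ,j), (ε,h), (ε,i), (ε,j)}
  {γ, δ, ε} × {h, i} = {(γ,h), (γ,i), (δ,h), (δ,i), (ε,h), (ε,i)}
  {δ, ε} × {h, i, j} = {(δ,h), (δ,i), (δ,j), (ε,h), (ε,i), (ε,j)}
  {γ, δ, ε} × {h, i, j} = {(γ,h), (γ,i), (γ,j), (δ,h), (δ,i), (δ,j), (ε,h), (ε,i), (ε,j)}
These 29 distinct sets form the basis B.
Close under arbitrary unions to get τ_{X×Y}; counting gives |τ_{X×Y}| = 125.


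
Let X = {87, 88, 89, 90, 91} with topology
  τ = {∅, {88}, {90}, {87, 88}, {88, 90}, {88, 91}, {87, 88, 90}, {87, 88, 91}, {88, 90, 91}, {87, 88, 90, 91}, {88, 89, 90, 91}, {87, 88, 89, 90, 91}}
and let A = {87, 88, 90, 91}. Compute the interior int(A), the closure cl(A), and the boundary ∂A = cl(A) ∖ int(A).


int(A) = {87, 88, 90, 91}, cl(A) = {87, 88, 89, 90, 91}, ∂A = {89}.

Closed sets in (X, τ) are complements of opens:
  closed(X, τ) = {∅, {87}, {89}, {87, 89}, {89, 90}, {89, 91}, {87, 89, 90}, {87, 89, 91}, {89, 90, 91}, {87, 88, 89, 91}, {87, 89, 90, 91}, {87, 88, 89, 90, 91}}.
int(A) = ⋃ {U ∈ τ : U ⊆ A}. Opens contained in A: ∅, {88}, {90}, {87, 88}, {88, 90}, {88, 91}, {87, 88, 90}, {87, 88, 91}, {88, 90, 91}, {87, 88, 90, 91}.
Taking the union of these: int(A) = {87, 88, 90, 91}.
cl(A) = ⋂ {C closed : A ⊆ C}. Closed sets containing A: {87, 88, 89, 90, 91}.
Intersecting these: cl(A) = {87, 88, 89, 90, 91}.
∂A = cl(A) ∖ int(A) = {87, 88, 89, 90, 91} ∖ {87, 88, 90, 91} = {89}.


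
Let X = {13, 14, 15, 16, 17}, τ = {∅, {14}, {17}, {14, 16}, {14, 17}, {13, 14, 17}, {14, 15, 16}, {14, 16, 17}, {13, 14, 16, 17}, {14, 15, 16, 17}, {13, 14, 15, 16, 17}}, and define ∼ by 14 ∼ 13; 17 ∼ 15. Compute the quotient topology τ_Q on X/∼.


X/∼ = {[13=14], [15=17], [16]}; |τ_Q| = 2.

Equivalence classes: [13=14], [15=17], [16].
Quotient map π: X → X/∼ sends 13 ↦ [13=14], 14 ↦ [13=14], 15 ↦ [15=17], 16 ↦ [16], 17 ↦ [15=17].
For each subset V ⊆ X/∼, compute π^{-1}(V) ⊆ X and check whether π^{-1}(V) ∈ τ. V is open in τ_Q iff π^{-1}(V) ∈ τ.
  V = {}: π^{-1}(V) = ∅ ∈ τ ✓.
  V = {[13=14]}: π^{-1}(V) = {13, 14} ∉ τ ✗.
  V = {[15=17]}: π^{-1}(V) = {15, 17} ∉ τ ✗.
  V = {[13=14], [15=17]}: π^{-1}(V) = {13, 14, 15, 17} ∉ τ ✗.
  V = {[16]}: π^{-1}(V) = {16} ∉ τ ✗.
  V = {[13=14], [16]}: π^{-1}(V) = {13, 14, 16} ∉ τ ✗.
  V = {[15=17], [16]}: π^{-1}(V) = {15, 16, 17} ∉ τ ✗.
  V = {[13=14], [15=17], [16]}: π^{-1}(V) = {13, 14, 15, 16, 17} ∈ τ ✓.
Open sets in the quotient: τ_Q = {{}, {[13=14], [15=17], [16]}} (2 elements).


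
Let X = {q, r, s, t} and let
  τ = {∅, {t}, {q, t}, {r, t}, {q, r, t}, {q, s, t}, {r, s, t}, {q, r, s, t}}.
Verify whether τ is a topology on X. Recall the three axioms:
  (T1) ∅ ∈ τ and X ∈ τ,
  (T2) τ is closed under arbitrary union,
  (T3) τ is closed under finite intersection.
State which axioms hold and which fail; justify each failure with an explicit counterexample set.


τ is NOT a topology on X.

Axiom (T1): ∅ ∈ τ? Yes; X ∈ τ? Yes.
Axiom (T2/T3): check pairwise unions and intersections of members of τ.
Counterexample for (T3): {q, s, t} ∩ {r, s, t} = {s, t} ∉ τ. Therefore τ is NOT a topology.


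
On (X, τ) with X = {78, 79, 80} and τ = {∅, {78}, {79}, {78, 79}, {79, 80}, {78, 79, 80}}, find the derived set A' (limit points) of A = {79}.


A' = {80}

For each x ∈ X, list the open sets U ∈ τ with x ∈ U, then check whether U ∩ (A ∖ {x}) ≠ ∅ for every such U.
  x = 78: open {78} ∋ x has {78} ∩ (A ∖ {78}) = ∅, so x is NOT a limit point.
  x = 79: open {79} ∋ x has {79} ∩ (A ∖ {79}) = ∅, so x is NOT a limit point.
  x = 80: opens ∋ x are {79, 80}, {78, 79, 80}; each meets A ∖ {80}, so x IS a limit point.
Collecting: A' = {80}.


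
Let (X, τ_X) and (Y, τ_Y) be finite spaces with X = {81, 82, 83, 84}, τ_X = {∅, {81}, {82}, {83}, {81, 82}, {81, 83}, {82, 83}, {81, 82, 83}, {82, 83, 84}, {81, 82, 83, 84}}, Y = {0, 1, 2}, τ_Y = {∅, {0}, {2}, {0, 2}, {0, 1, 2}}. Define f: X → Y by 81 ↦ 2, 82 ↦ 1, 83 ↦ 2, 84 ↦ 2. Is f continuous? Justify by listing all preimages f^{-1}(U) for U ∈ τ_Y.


f is NOT continuous.

Compute f^{-1}(U) for each U ∈ τ_Y:
  U = ∅: f^{-1}(U) = ∅ ∈ τ_X ✓.
  U = {0}: f^{-1}(U) = ∅ ∈ τ_X ✓.
  U = {2}: f^{-1}(U) = {81, 83, 84} ∉ τ_X ✗.
  U = {0, 2}: f^{-1}(U) = {81, 83, 84} ∉ τ_X ✗.
  U = {0, 1, 2}: f^{-1}(U) = {81, 82, 83, 84} ∈ τ_X ✓.
Found U = {2} with f^{-1}(U) = {81, 83, 84} not in τ_X. Therefore f is NOT continuous.


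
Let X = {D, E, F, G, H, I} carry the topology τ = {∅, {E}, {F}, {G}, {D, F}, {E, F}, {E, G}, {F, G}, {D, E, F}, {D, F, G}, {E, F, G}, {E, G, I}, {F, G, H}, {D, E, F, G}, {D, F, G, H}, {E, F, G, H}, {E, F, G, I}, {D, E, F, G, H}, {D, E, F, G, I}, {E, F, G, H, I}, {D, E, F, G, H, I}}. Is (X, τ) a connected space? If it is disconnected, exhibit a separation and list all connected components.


(X, τ) is connected.

Find clopen sets (U ∈ τ with X ∖ U ∈ τ):
  U = ∅, X ∖ U = {D, E, F, G, H, I} — both open, so U is clopen.
  U = {D, E, F, G, H, I}, X ∖ U = ∅ — both open, so U is clopen.
Only trivial clopens (∅ and X) exist, so (X, τ) is connected.
Compute connected components by grouping points that agree on all clopens:
  component: {D, E, F, G, H, I}


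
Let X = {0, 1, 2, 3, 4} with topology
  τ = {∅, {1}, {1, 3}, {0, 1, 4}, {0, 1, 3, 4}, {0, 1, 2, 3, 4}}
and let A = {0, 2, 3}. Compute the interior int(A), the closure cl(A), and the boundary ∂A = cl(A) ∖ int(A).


int(A) = ∅, cl(A) = {0, 2, 3, 4}, ∂A = {0, 2, 3, 4}.

Closed sets in (X, τ) are complements of opens:
  closed(X, τ) = {∅, {2}, {2, 3}, {0, 2, 4}, {0, 2, 3, 4}, {0, 1, 2, 3, 4}}.
int(A) = ⋃ {U ∈ τ : U ⊆ A}. Opens contained in A: ∅.
Taking the union of these: int(A) = ∅.
cl(A) = ⋂ {C closed : A ⊆ C}. Closed sets containing A: {0, 2, 3, 4}, {0, 1, 2, 3, 4}.
Intersecting these: cl(A) = {0, 2, 3, 4}.
∂A = cl(A) ∖ int(A) = {0, 2, 3, 4} ∖ ∅ = {0, 2, 3, 4}.


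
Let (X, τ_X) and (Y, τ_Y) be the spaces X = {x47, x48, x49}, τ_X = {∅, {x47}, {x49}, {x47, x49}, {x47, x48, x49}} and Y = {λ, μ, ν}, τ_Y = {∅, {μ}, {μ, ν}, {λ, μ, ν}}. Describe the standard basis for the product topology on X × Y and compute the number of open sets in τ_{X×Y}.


Basis B = {∅ × ∅, {x47} × {μ}, {x49} × {μ}, {x47} × {μ, ν}, {x47, x49} × {μ}, {x49} × {μ, ν}, {x47} × {λ, μ, ν}, {x47, x48, x49} × {μ}, {x49} × {λ, μ, ν}, {x47, x49} × {μ, ν}, {x47, x49} × {λ, μ, ν}, {x47, x48, x49} × {μ, ν}, {x47, x48, x49} × {λ, μ, ν}}; |τ_{X×Y}| = 30.

Enumerate products U × V with U ∈ τ_X, V ∈ τ_Y (deduplicated):
  ∅ × ∅ = {} (∅)
  {x47} × {μ} = {(x47,μ)}
  {x49} × {μ} = {(x49,μ)}
  {x47} × {μ, ν} = {(x47,μ), (x47,ν)}
  {x47, x49} × {μ} = {(x47,μ), (x49,μ)}
  {x49} × {μ, ν} = {(x49,μ), (x49,ν)}
  {x47} × {λ, μ, ν} = {(x47,λ), (x47,μ), (x47,ν)}
  {x47, x48, x49} × {μ} = {(x47,μ), (x48,μ), (x49,μ)}
  {x49} × {λ, μ, ν} = {(x49,λ), (x49,μ), (x49,ν)}
  {x47, x49} × {μ, ν} = {(x47,μ), (x47,ν), (x49,μ), (x49,ν)}
  {x47, x49} × {λ, μ, ν} = {(x47,λ), (x47,μ), (x47,ν), (x49,λ), (x49,μ), (x49,ν)}
  {x47, x48, x49} × {μ, ν} = {(x47,μ), (x47,ν), (x48,μ), (x48,ν), (x49,μ), (x49,ν)}
  {x47, x48, x49} × {λ, μ, ν} = {(x47,λ), (x47,μ), (x47,ν), (x48,λ), (x48,μ), (x48,ν), (x49,λ), (x49,μ), (x49,ν)}
These 13 distinct sets form the basis B.
Close under arbitrary unions to get τ_{X×Y}; counting gives |τ_{X×Y}| = 30.


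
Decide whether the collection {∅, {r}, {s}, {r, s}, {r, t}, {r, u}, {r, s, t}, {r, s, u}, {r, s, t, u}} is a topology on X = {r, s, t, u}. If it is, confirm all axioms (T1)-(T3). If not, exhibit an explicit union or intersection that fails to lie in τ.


τ is NOT a topology on X.

Axiom (T1): ∅ ∈ τ? Yes; X ∈ τ? Yes.
Axiom (T2/T3): check pairwise unions and intersections of members of τ.
Counterexample for (T2): {r, t} ∪ {r, u} = {r, t, u} ∉ τ. Therefore τ is NOT a topology.


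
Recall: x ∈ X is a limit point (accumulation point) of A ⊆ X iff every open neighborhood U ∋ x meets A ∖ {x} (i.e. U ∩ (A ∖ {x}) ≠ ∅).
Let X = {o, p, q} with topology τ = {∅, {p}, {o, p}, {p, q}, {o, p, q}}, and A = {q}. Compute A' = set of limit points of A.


A' = ∅

For each x ∈ X, list the open sets U ∈ τ with x ∈ U, then check whether U ∩ (A ∖ {x}) ≠ ∅ for every such U.
  x = o: open {o, p} ∋ x has {o, p} ∩ (A ∖ {o}) = ∅, so x is NOT a limit point.
  x = p: open {p} ∋ x has {p} ∩ (A ∖ {p}) = ∅, so x is NOT a limit point.
  x = q: open {p, q} ∋ x has {p, q} ∩ (A ∖ {q}) = ∅, so x is NOT a limit point.
Collecting: A' = ∅.


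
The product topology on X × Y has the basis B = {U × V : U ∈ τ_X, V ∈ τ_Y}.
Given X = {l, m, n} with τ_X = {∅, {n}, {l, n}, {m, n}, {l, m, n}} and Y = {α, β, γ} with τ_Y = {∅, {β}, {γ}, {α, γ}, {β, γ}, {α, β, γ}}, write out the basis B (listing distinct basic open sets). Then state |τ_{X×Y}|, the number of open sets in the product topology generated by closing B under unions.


Basis B = {∅ × ∅, {n} × {β}, {n} × {γ}, {l, n} × {β}, {l, n} × {γ}, {m, n} × {β}, {m, n} × {γ}, {n} × {α, γ}, {n} × {β, γ}, {l, m, n} × {β}, {l, m, n} × {γ}, {n} × {α, β, γ}, {l, n} × {α, γ}, {l, n} × {β, γ}, {m, n} × {α, γ}, {m, n} × {β, γ}, {l, n} × {α, β, γ}, {l, m, n} × {α, γ}, {l, m, n} × {β, γ}, {m, n} × {α, β, γ}, {l, m, n} × {α, β, γ}}; |τ_{X×Y}| = 70.

Enumerate products U × V with U ∈ τ_X, V ∈ τ_Y (deduplicated):
  ∅ × ∅ = {} (∅)
  {n} × {β} = {(n,β)}
  {n} × {γ} = {(n,γ)}
  {l, n} × {β} = {(l,β), (n,β)}
  {l, n} × {γ} = {(l,γ), (n,γ)}
  {m, n} × {β} = {(m,β), (n,β)}
  {m, n} × {γ} = {(m,γ), (n,γ)}
  {n} × {α, γ} = {(n,α), (n,γ)}
  {n} × {β, γ} = {(n,β), (n,γ)}
  {l, m, n} × {β} = {(l,β), (m,β), (n,β)}
  {l, m, n} × {γ} = {(l,γ), (m,γ), (n,γ)}
  {n} × {α, β, γ} = {(n,α), (n,β), (n,γ)}
  {l, n} × {α, γ} = {(l,α), (l,γ), (n,α), (n,γ)}
  {l, n} × {β, γ} = {(l,β), (l,γ), (n,β), (n,γ)}
  {m, n} × {α, γ} = {(m,α), (m,γ), (n,α), (n,γ)}
  {m, n} × {β, γ} = {(m,β), (m,γ), (n,β), (n,γ)}
  {l, n} × {α, β, γ} = {(l,α), (l,β), (l,γ), (n,α), (n,β), (n,γ)}
  {l, m, n} × {α, γ} = {(l,α), (l,γ), (m,α), (m,γ), (n,α), (n,γ)}
  {l, m, n} × {β, γ} = {(l,β), (l,γ), (m,β), (m,γ), (n,β), (n,γ)}
  {m, n} × {α, β, γ} = {(m,α), (m,β), (m,γ), (n,α), (n,β), (n,γ)}
  {l, m, n} × {α, β, γ} = {(l,α), (l,β), (l,γ), (m,α), (m,β), (m,γ), (n,α), (n,β), (n,γ)}
These 21 distinct sets form the basis B.
Close under arbitrary unions to get τ_{X×Y}; counting gives |τ_{X×Y}| = 70.


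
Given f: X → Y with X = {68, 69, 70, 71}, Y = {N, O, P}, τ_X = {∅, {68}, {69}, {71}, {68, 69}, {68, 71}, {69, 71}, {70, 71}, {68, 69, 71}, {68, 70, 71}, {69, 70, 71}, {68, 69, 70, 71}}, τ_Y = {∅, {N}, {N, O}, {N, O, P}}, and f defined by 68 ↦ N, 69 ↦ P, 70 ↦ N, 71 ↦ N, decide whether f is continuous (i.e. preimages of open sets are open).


f IS continuous.

Compute f^{-1}(U) for each U ∈ τ_Y:
  U = ∅: f^{-1}(U) = ∅ ∈ τ_X ✓.
  U = {N}: f^{-1}(U) = {68, 70, 71} ∈ τ_X ✓.
  U = {N, O}: f^{-1}(U) = {68, 70, 71} ∈ τ_X ✓.
  U = {N, O, P}: f^{-1}(U) = {68, 69, 70, 71} ∈ τ_X ✓.
Every preimage lies in τ_X, so f IS continuous.


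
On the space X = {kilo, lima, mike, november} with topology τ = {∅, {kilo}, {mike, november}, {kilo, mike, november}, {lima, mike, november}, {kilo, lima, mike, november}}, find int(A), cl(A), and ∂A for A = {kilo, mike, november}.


int(A) = {kilo, mike, november}, cl(A) = {kilo, lima, mike, november}, ∂A = {lima}.

Closed sets in (X, τ) are complements of opens:
  closed(X, τ) = {∅, {kilo}, {lima}, {kilo, lima}, {lima, mike, november}, {kilo, lima, mike, november}}.
int(A) = ⋃ {U ∈ τ : U ⊆ A}. Opens contained in A: ∅, {kilo}, {mike, november}, {kilo, mike, november}.
Taking the union of these: int(A) = {kilo, mike, november}.
cl(A) = ⋂ {C closed : A ⊆ C}. Closed sets containing A: {kilo, lima, mike, november}.
Intersecting these: cl(A) = {kilo, lima, mike, november}.
∂A = cl(A) ∖ int(A) = {kilo, lima, mike, november} ∖ {kilo, mike, november} = {lima}.


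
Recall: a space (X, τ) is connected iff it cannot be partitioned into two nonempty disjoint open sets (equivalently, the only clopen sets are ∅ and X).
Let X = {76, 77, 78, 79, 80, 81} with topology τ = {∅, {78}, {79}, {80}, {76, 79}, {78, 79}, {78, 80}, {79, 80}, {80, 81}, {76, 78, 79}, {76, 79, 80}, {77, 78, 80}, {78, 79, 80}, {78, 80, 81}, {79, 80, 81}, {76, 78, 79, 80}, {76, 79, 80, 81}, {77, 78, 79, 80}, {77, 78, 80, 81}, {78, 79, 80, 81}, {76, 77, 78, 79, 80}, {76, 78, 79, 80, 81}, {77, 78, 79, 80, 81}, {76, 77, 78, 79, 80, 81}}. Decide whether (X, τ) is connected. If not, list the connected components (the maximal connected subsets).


(X, τ) is disconnected; components = [{76, 79}, {77, 78, 80, 81}].

Find clopen sets (U ∈ τ with X ∖ U ∈ τ):
  U = ∅, X ∖ U = {76, 77, 78, 79, 80, 81} — both open, so U is clopen.
  U = {76, 79}, X ∖ U = {77, 78, 80, 81} — both open, so U is clopen.
  U = {77, 78, 80, 81}, X ∖ U = {76, 79} — both open, so U is clopen.
  U = {76, 77, 78, 79, 80, 81}, X ∖ U = ∅ — both open, so U is clopen.
Nontrivial clopen(s) exist: e.g. {77, 78, 80, 81}. So (X, τ) is disconnected.
Compute connected components by grouping points that agree on all clopens:
  component: {76, 79}
  component: {77, 78, 80, 81}


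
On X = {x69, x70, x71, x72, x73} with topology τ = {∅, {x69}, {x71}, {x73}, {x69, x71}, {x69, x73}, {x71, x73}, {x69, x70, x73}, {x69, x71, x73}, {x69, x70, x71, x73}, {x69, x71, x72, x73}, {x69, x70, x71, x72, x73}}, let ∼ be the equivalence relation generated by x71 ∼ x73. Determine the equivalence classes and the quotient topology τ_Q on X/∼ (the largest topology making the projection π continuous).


X/∼ = {[x69], [x70], [x71=x73], [x72]}; |τ_Q| = 7.

Equivalence classes: [x69], [x70], [x71=x73], [x72].
Quotient map π: X → X/∼ sends x69 ↦ [x69], x70 ↦ [x70], x71 ↦ [x71=x73], x72 ↦ [x72], x73 ↦ [x71=x73].
For each subset V ⊆ X/∼, compute π^{-1}(V) ⊆ X and check whether π^{-1}(V) ∈ τ. V is open in τ_Q iff π^{-1}(V) ∈ τ.
  V = {}: π^{-1}(V) = ∅ ∈ τ ✓.
  V = {[x69]}: π^{-1}(V) = {x69} ∈ τ ✓.
  V = {[x70]}: π^{-1}(V) = {x70} ∉ τ ✗.
  V = {[x69], [x70]}: π^{-1}(V) = {x69, x70} ∉ τ ✗.
  V = {[x71=x73]}: π^{-1}(V) = {x71, x73} ∈ τ ✓.
  V = {[x69], [x71=x73]}: π^{-1}(V) = {x69, x71, x73} ∈ τ ✓.
  V = {[x70], [x71=x73]}: π^{-1}(V) = {x70, x71, x73} ∉ τ ✗.
  V = {[x69], [x70], [x71=x73]}: π^{-1}(V) = {x69, x70, x71, x73} ∈ τ ✓.
  V = {[x72]}: π^{-1}(V) = {x72} ∉ τ ✗.
  V = {[x69], [x72]}: π^{-1}(V) = {x69, x72} ∉ τ ✗.
  V = {[x70], [x72]}: π^{-1}(V) = {x70, x72} ∉ τ ✗.
  V = {[x69], [x70], [x72]}: π^{-1}(V) = {x69, x70, x72} ∉ τ ✗.
  V = {[x71=x73], [x72]}: π^{-1}(V) = {x71, x72, x73} ∉ τ ✗.
  V = {[x69], [x71=x73], [x72]}: π^{-1}(V) = {x69, x71, x72, x73} ∈ τ ✓.
  V = {[x70], [x71=x73], [x72]}: π^{-1}(V) = {x70, x71, x72, x73} ∉ τ ✗.
  V = {[x69], [x70], [x71=x73], [x72]}: π^{-1}(V) = {x69, x70, x71, x72, x73} ∈ τ ✓.
Open sets in the quotient: τ_Q = {{}, {[x69]}, {[x71=x73]}, {[x69], [x71=x73]}, {[x69], [x70], [x71=x73]}, {[x69], [x71=x73], [x72]}, {[x69], [x70], [x71=x73], [x72]}} (7 elements).


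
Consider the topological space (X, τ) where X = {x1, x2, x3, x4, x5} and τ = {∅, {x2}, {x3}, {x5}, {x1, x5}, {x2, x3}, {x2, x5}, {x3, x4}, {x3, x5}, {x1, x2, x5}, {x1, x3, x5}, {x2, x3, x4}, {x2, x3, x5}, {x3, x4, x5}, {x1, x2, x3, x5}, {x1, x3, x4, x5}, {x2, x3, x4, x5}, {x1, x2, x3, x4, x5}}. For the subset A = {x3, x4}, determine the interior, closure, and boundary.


int(A) = {x3, x4}, cl(A) = {x3, x4}, ∂A = ∅.

Closed sets in (X, τ) are complements of opens:
  closed(X, τ) = {∅, {x1}, {x2}, {x4}, {x1, x2}, {x1, x4}, {x1, x5}, {x2, x4}, {x3, x4}, {x1, x2, x4}, {x1, x2, x5}, {x1, x3, x4}, {x1, x4, x5}, {x2, x3, x4}, {x1, x2, x3, x4}, {x1, x2, x4, x5}, {x1, x3, x4, x5}, {x1, x2, x3, x4, x5}}.
int(A) = ⋃ {U ∈ τ : U ⊆ A}. Opens contained in A: ∅, {x3}, {x3, x4}.
Taking the union of these: int(A) = {x3, x4}.
cl(A) = ⋂ {C closed : A ⊆ C}. Closed sets containing A: {x3, x4}, {x1, x3, x4}, {x2, x3, x4}, {x1, x2, x3, x4}, {x1, x3, x4, x5}, {x1, x2, x3, x4, x5}.
Intersecting these: cl(A) = {x3, x4}.
∂A = cl(A) ∖ int(A) = {x3, x4} ∖ {x3, x4} = ∅.


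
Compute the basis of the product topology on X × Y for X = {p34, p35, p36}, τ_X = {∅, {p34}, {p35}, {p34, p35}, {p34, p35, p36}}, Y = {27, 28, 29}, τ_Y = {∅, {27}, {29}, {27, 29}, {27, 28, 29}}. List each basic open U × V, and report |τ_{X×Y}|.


Basis B = {∅ × ∅, {p34} × {27}, {p34} × {29}, {p35} × {27}, {p35} × {29}, {p34} × {27, 29}, {p34, p35} × {27}, {p34, p35} × {29}, {p35} × {27, 29}, {p34} × {27, 28, 29}, {p34, p35, p36} × {27}, {p34, p35, p36} × {29}, {p35} × {27, 28, 29}, {p34, p35} × {27, 29}, {p34, p35} × {27, 28, 29}, {p34, p35, p36} × {27, 29}, {p34, p35, p36} × {27, 28, 29}}; |τ_{X×Y}| = 48.

Enumerate products U × V with U ∈ τ_X, V ∈ τ_Y (deduplicated):
  ∅ × ∅ = {} (∅)
  {p34} × {27} = {(p34,27)}
  {p34} × {29} = {(p34,29)}
  {p35} × {27} = {(p35,27)}
  {p35} × {29} = {(p35,29)}
  {p34} × {27, 29} = {(p34,27), (p34,29)}
  {p34, p35} × {27} = {(p34,27), (p35,27)}
  {p34, p35} × {29} = {(p34,29), (p35,29)}
  {p35} × {27, 29} = {(p35,27), (p35,29)}
  {p34} × {27, 28, 29} = {(p34,27), (p34,28), (p34,29)}
  {p34, p35, p36} × {27} = {(p34,27), (p35,27), (p36,27)}
  {p34, p35, p36} × {29} = {(p34,29), (p35,29), (p36,29)}
  {p35} × {27, 28, 29} = {(p35,27), (p35,28), (p35,29)}
  {p34, p35} × {27, 29} = {(p34,27), (p34,29), (p35,27), (p35,29)}
  {p34, p35} × {27, 28, 29} = {(p34,27), (p34,28), (p34,29), (p35,27), (p35,28), (p35,29)}
  {p34, p35, p36} × {27, 29} = {(p34,27), (p34,29), (p35,27), (p35,29), (p36,27), (p36,29)}
  {p34, p35, p36} × {27, 28, 29} = {(p34,27), (p34,28), (p34,29), (p35,27), (p35,28), (p35,29), (p36,27), (p36,28), (p36,29)}
These 17 distinct sets form the basis B.
Close under arbitrary unions to get τ_{X×Y}; counting gives |τ_{X×Y}| = 48.
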